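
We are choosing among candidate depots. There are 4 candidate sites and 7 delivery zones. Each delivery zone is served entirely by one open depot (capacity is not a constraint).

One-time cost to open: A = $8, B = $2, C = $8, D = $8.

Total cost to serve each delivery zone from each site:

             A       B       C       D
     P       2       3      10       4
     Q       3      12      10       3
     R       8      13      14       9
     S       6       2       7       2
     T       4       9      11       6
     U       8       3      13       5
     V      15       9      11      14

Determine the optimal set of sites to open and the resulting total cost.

Open A and B; minimum total cost 41.

For any fixed open set, each delivery zone goes to its cheapest open site; total = fixed + service.
{A, B}: P→A 2, Q→A 3, R→A 8, S→B 2, T→A 4, U→B 3, V→B 9. Service 31; fixed 10; total 41.
{B, D}: service 35 + fixed 10 = 45
{A, B, C}: service 31 + fixed 18 = 49
{A, B, C, D}: service 31 + fixed 26 = 57
No other subset beats 41.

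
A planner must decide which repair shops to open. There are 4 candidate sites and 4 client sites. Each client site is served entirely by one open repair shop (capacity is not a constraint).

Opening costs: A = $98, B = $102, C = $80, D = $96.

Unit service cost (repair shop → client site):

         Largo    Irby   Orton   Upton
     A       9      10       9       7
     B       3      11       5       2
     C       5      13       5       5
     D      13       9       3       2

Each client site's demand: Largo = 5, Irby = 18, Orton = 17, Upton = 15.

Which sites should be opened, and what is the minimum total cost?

For any fixed open set, each client site goes to its cheapest open site; total = fixed + service.
{D}: Largo→D 13·5=65, Irby→D 9·18=162, Orton→D 3·17=51, Upton→D 2·15=30. Service 308; fixed 96; total 404.
{B}: Largo→B 3·5=15, Irby→B 11·18=198, Orton→B 5·17=85, Upton→B 2·15=30. Service 328; fixed 102; total 430.
{C, D}: Largo→C 5·5=25, Irby→D 9·18=162, Orton→D 3·17=51, Upton→D 2·15=30. Service 268; fixed 176; total 444.
{A, B, C, D}: Largo→B 3·5=15, Irby→D 9·18=162, Orton→D 3·17=51, Upton→B 2·15=30. Service 258; fixed 376; total 634.
No other subset beats 404.

Open D only; minimum total cost 404.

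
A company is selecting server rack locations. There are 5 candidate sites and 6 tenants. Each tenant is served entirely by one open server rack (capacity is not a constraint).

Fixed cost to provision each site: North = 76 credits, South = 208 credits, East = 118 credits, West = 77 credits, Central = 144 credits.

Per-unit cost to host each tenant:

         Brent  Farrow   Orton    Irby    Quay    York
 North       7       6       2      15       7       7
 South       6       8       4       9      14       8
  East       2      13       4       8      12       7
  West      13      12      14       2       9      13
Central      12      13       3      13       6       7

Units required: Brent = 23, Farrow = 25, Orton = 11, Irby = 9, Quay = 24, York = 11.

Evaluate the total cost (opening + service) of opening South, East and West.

Each tenant is assigned to its cheapest site among the open ones.
{South, East, West}: Brent→East 2·23=46, Farrow→South 8·25=200, Orton→South 4·11=44, Irby→West 2·9=18, Quay→West 9·24=216, York→East 7·11=77. Service 601; fixed 403; total 1004.

Total cost: 1004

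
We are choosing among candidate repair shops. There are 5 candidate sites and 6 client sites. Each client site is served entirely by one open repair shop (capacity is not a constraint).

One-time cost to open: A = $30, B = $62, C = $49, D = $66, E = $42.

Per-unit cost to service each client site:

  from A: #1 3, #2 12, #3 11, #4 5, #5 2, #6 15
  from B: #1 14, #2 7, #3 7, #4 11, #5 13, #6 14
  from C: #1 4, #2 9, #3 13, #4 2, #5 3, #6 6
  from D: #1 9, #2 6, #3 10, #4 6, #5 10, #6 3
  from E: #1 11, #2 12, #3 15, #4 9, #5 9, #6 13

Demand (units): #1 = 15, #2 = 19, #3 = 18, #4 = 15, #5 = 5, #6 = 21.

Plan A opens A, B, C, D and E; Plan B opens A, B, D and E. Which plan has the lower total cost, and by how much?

Plan A: {A, B, C, D, E}: #1→A 3·15=45, #2→D 6·19=114, #3→B 7·18=126, #4→C 2·15=30, #5→A 2·5=10, #6→D 3·21=63. Service 388; fixed 249; total 637.
Plan B: {A, B, D, E}: #1→A 3·15=45, #2→D 6·19=114, #3→B 7·18=126, #4→A 5·15=75, #5→A 2·5=10, #6→D 3·21=63. Service 433; fixed 200; total 633.
Difference: |637 − 633| = 4.

Plan B is cheaper by 4.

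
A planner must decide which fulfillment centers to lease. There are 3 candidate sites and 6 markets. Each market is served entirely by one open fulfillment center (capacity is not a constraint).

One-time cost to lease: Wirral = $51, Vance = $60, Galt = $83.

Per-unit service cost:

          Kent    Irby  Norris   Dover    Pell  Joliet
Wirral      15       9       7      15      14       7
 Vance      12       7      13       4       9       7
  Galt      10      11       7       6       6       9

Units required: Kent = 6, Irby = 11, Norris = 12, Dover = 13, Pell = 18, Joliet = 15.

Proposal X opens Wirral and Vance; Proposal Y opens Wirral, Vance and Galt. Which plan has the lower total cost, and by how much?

Proposal X is cheaper by 17.

Proposal X: {Wirral, Vance}: Kent→Vance 12·6=72, Irby→Vance 7·11=77, Norris→Wirral 7·12=84, Dover→Vance 4·13=52, Pell→Vance 9·18=162, Joliet→Wirral 7·15=105. Service 552; fixed 111; total 663.
Proposal Y: {Wirral, Vance, Galt}: Kent→Galt 10·6=60, Irby→Vance 7·11=77, Norris→Wirral 7·12=84, Dover→Vance 4·13=52, Pell→Galt 6·18=108, Joliet→Wirral 7·15=105. Service 486; fixed 194; total 680.
Difference: |663 − 680| = 17.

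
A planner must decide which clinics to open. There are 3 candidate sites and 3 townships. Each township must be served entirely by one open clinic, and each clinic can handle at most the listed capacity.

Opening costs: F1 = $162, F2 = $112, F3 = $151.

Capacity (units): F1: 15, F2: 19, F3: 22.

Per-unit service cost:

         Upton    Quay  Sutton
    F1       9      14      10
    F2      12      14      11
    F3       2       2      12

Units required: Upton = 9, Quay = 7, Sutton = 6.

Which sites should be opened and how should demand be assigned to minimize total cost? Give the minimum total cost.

Open {F3}: Upton→F3 2·9=18, Quay→F3 2·7=14, Sutton→F3 12·6=72.
Loads: F3 carries 22/22. Service 104; fixed 151; total 255.
Next best feasible plan costs 361.

Minimum total cost: 255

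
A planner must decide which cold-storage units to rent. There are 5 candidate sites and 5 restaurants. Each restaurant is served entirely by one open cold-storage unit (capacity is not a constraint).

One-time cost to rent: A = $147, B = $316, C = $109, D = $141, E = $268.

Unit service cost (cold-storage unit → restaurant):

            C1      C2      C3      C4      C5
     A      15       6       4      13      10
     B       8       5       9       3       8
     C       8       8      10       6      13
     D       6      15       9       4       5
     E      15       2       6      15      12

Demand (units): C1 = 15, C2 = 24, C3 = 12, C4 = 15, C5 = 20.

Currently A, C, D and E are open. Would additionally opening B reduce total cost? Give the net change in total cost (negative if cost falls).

Current service cost with {A, C, D, E}: 346.
Adding B: each restaurant re-picks its cheapest; new service cost 331, saving 15.
Extra fixed cost: 316. Net change = 316 − 15 = 301.
(Totals: 1011 → 1312.)

No — net change +301 (cost rises by 301).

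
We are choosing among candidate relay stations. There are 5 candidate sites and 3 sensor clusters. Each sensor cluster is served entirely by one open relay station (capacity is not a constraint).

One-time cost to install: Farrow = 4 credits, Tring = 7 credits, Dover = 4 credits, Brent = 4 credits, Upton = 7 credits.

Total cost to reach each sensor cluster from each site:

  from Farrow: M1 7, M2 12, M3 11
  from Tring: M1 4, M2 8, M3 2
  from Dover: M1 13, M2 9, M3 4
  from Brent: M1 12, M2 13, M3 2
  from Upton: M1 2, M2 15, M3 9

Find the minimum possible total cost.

For any fixed open set, each sensor cluster goes to its cheapest open site; total = fixed + service.
{Tring}: M1→Tring 4, M2→Tring 8, M3→Tring 2. Service 14; fixed 7; total 21.
{Farrow, Tring}: M1→Tring 4, M2→Tring 8, M3→Tring 2. Service 14; fixed 11; total 25.
{Tring, Dover}: service 14 + fixed 11 = 25
{Farrow, Tring, Dover, Brent, Upton}: service 12 + fixed 26 = 38
No other subset beats 21.

Minimum total cost: 21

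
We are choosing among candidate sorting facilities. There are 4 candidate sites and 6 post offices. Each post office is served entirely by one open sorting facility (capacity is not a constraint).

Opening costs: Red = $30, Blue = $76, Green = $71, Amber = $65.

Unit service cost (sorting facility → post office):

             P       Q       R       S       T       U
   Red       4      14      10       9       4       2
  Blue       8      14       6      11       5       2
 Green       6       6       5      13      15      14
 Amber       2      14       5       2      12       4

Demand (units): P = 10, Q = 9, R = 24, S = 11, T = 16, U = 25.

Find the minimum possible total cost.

Minimum total cost: 496

For any fixed open set, each post office goes to its cheapest open site; total = fixed + service.
{Red, Green, Amber}: P→Amber 2·10=20, Q→Green 6·9=54, R→Green 5·24=120, S→Amber 2·11=22, T→Red 4·16=64, U→Red 2·25=50. Service 330; fixed 166; total 496.
{Red, Amber}: service 402 + fixed 95 = 497
{Red, Green}: service 427 + fixed 101 = 528
{Red, Blue, Green, Amber}: service 330 + fixed 242 = 572
No other subset beats 496.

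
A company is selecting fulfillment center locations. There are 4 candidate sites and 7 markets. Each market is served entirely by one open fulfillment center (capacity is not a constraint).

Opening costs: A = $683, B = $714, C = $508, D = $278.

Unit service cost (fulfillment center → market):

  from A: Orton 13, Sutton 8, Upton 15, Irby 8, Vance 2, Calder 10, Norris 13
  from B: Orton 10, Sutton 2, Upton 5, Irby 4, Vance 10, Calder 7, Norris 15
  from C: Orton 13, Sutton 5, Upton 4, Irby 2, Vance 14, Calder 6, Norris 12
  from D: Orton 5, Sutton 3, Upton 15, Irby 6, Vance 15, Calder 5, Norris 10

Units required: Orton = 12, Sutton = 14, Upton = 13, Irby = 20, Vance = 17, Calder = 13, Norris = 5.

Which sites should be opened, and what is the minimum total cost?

Open D only; minimum total cost 1065.

For any fixed open set, each market goes to its cheapest open site; total = fixed + service.
{D}: Orton→D 5·12=60, Sutton→D 3·14=42, Upton→D 15·13=195, Irby→D 6·20=120, Vance→D 15·17=255, Calder→D 5·13=65, Norris→D 10·5=50. Service 787; fixed 278; total 1065.
{C}: Orton→C 13·12=156, Sutton→C 5·14=70, Upton→C 4·13=52, Irby→C 2·20=40, Vance→C 14·17=238, Calder→C 6·13=78, Norris→C 12·5=60. Service 694; fixed 508; total 1202.
{C, D}: service 547 + fixed 786 = 1333
{A, B, C, D}: service 329 + fixed 2183 = 2512
(All 15 nonempty subsets were checked; D only is lowest.)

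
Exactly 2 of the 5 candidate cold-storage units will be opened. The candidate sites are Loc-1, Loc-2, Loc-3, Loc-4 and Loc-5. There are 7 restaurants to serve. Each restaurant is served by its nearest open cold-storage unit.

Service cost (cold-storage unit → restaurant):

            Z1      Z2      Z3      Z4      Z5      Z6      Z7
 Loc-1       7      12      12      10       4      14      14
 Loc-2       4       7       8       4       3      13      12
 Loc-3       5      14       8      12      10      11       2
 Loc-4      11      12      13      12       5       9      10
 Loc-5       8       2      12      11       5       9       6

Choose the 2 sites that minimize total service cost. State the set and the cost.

Choose Loc-2 and Loc-5; total service cost 36.

With exactly 2 open, each restaurant uses its cheapest among the chosen.
{Loc-2, Loc-5}: Z1→Loc-2 4, Z2→Loc-5 2, Z3→Loc-2 8, Z4→Loc-2 4, Z5→Loc-2 3, Z6→Loc-5 9, Z7→Loc-5 6. Service cost 36.
{Loc-2, Loc-3}: service cost 39
{Loc-3, Loc-5}: service cost 42
Among all 10 size-2 choices, {Loc-2, Loc-5} is lowest.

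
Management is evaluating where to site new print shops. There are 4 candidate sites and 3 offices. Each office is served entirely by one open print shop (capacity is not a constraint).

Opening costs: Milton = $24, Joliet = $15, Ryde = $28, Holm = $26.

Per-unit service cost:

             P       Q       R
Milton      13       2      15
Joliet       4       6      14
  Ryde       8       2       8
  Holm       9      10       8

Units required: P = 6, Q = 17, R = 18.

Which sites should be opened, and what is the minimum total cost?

Open Joliet and Ryde; minimum total cost 245.

For any fixed open set, each office goes to its cheapest open site; total = fixed + service.
{Joliet, Ryde}: P→Joliet 4·6=24, Q→Ryde 2·17=34, R→Ryde 8·18=144. Service 202; fixed 43; total 245.
{Ryde}: P→Ryde 8·6=48, Q→Ryde 2·17=34, R→Ryde 8·18=144. Service 226; fixed 28; total 254.
{Milton, Joliet, Holm}: service 202 + fixed 65 = 267
{Milton, Joliet, Ryde, Holm}: service 202 + fixed 93 = 295
(All 15 nonempty subsets were checked; Joliet and Ryde is lowest.)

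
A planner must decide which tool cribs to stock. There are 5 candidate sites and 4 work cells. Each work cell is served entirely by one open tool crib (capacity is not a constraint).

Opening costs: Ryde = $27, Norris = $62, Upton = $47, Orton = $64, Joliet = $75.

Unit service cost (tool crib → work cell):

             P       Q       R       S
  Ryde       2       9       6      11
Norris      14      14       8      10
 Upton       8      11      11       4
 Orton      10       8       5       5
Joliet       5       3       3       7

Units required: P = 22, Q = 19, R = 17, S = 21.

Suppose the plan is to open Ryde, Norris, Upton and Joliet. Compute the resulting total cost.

Each work cell is assigned to its cheapest site among the open ones.
{Ryde, Norris, Upton, Joliet}: P→Ryde 2·22=44, Q→Joliet 3·19=57, R→Joliet 3·17=51, S→Upton 4·21=84. Service 236; fixed 211; total 447.

Total cost: 447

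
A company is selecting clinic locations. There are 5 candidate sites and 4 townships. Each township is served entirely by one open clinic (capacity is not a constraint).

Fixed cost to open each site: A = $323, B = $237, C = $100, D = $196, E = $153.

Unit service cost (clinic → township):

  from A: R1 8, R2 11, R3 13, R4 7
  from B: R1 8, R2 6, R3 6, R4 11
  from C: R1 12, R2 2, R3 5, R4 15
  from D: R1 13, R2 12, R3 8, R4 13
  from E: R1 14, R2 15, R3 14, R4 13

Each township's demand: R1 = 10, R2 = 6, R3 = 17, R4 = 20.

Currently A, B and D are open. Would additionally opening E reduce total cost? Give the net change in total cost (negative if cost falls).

No — net change +153 (cost rises by 153).

Current service cost with {A, B, D}: 358.
Adding E: each township re-picks its cheapest; new service cost 358, saving 0.
Extra fixed cost: 153. Net change = 153 − 0 = 153.
(Totals: 1114 → 1267.)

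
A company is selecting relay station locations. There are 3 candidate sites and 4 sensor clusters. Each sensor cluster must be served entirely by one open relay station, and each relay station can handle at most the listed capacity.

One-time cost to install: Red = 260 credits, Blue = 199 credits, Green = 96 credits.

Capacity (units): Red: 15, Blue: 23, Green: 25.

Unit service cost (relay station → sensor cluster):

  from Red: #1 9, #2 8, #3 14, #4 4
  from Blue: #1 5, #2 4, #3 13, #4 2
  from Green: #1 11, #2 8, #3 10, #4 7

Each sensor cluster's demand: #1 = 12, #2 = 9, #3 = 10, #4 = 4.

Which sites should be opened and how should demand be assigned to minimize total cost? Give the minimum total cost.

Minimum total cost: 519

Open {Blue, Green}: #1→Blue 5·12=60, #2→Blue 4·9=36, #3→Green 10·10=100, #4→Green 7·4=28.
Loads: Blue carries 21/23, Green carries 14/25. Service 224; fixed 295; total 519.
Next best feasible plan costs 535.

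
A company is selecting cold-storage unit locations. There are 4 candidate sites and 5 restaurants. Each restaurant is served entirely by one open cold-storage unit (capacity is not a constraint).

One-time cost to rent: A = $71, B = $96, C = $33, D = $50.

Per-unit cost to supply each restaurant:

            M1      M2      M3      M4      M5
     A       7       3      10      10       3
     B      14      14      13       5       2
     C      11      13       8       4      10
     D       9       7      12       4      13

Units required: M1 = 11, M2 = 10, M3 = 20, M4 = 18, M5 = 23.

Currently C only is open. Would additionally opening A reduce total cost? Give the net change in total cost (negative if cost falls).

Current service cost with {C}: 713.
Adding A: each restaurant re-picks its cheapest; new service cost 408, saving 305.
Extra fixed cost: 71. Net change = 71 − 305 = -234.
(Totals: 746 → 512.)

Yes — net change −234 (cost falls by 234).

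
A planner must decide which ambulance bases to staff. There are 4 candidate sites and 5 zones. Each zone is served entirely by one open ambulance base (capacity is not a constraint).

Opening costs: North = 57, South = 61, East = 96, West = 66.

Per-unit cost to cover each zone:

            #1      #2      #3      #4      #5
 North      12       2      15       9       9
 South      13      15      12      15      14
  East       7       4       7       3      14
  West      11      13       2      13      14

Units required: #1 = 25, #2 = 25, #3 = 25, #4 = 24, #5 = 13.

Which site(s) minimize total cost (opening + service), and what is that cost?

For any fixed open set, each zone goes to its cheapest open site; total = fixed + service.
{North, East, West}: #1→East 7·25=175, #2→North 2·25=50, #3→West 2·25=50, #4→East 3·24=72, #5→North 9·13=117. Service 464; fixed 219; total 683.
{East, West}: #1→East 7·25=175, #2→East 4·25=100, #3→West 2·25=50, #4→East 3·24=72, #5→East 14·13=182. Service 579; fixed 162; total 741.
{North, East}: service 589 + fixed 153 = 742
{North, South, East, West}: #1→East 7·25=175, #2→North 2·25=50, #3→West 2·25=50, #4→East 3·24=72, #5→North 9·13=117. Service 464; fixed 280; total 744.
No other subset beats 683.

Open North, East and West; minimum total cost 683.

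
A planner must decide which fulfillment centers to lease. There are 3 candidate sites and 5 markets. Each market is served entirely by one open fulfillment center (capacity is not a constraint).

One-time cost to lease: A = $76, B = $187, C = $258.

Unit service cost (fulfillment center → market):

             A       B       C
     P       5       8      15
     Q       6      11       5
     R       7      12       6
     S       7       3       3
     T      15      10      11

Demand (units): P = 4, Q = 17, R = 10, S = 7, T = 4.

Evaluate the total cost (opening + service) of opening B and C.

Total cost: 683

Each market is assigned to its cheapest site among the open ones.
{B, C}: P→B 8·4=32, Q→C 5·17=85, R→C 6·10=60, S→B 3·7=21, T→B 10·4=40. Service 238; fixed 445; total 683.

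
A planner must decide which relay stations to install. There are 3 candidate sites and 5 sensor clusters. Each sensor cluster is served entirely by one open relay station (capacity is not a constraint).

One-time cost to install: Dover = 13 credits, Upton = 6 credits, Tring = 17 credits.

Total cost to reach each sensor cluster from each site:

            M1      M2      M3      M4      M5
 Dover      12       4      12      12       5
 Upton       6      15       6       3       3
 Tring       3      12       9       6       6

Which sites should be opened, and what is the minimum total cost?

For any fixed open set, each sensor cluster goes to its cheapest open site; total = fixed + service.
{Upton}: M1→Upton 6, M2→Upton 15, M3→Upton 6, M4→Upton 3, M5→Upton 3. Service 33; fixed 6; total 39.
{Dover, Upton}: service 22 + fixed 19 = 41
{Upton, Tring}: service 27 + fixed 23 = 50
{Dover, Upton, Tring}: M1→Tring 3, M2→Dover 4, M3→Upton 6, M4→Upton 3, M5→Upton 3. Service 19; fixed 36; total 55.
No other subset beats 39.

Open Upton only; minimum total cost 39.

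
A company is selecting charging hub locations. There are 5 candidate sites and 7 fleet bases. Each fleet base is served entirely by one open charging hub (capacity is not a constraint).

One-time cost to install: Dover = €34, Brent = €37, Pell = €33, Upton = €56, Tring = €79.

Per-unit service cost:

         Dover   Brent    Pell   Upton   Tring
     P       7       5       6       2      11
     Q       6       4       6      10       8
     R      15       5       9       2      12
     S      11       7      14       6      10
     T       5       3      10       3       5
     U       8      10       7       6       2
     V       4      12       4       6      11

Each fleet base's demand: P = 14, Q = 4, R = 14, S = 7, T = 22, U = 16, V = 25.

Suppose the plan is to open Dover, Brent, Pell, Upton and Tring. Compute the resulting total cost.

Each fleet base is assigned to its cheapest site among the open ones.
{Dover, Brent, Pell, Upton, Tring}: P→Upton 2·14=28, Q→Brent 4·4=16, R→Upton 2·14=28, S→Upton 6·7=42, T→Brent 3·22=66, U→Tring 2·16=32, V→Dover 4·25=100. Service 312; fixed 239; total 551.

Total cost: 551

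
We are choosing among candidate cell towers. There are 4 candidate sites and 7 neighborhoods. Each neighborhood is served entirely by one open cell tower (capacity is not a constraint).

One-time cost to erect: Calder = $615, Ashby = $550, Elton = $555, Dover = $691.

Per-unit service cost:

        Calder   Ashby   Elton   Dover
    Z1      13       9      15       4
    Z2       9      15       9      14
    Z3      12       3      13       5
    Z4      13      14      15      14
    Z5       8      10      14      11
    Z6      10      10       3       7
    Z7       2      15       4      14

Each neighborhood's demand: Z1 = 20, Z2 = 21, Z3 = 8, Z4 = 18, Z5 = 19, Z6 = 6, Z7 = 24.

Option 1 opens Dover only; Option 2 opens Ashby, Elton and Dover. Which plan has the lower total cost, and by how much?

Option 1: {Dover}: Z1→Dover 4·20=80, Z2→Dover 14·21=294, Z3→Dover 5·8=40, Z4→Dover 14·18=252, Z5→Dover 11·19=209, Z6→Dover 7·6=42, Z7→Dover 14·24=336. Service 1253; fixed 691; total 1944.
Option 2: {Ashby, Elton, Dover}: Z1→Dover 4·20=80, Z2→Elton 9·21=189, Z3→Ashby 3·8=24, Z4→Ashby 14·18=252, Z5→Ashby 10·19=190, Z6→Elton 3·6=18, Z7→Elton 4·24=96. Service 849; fixed 1796; total 2645.
Difference: |1944 − 2645| = 701.

Option 1 is cheaper by 701.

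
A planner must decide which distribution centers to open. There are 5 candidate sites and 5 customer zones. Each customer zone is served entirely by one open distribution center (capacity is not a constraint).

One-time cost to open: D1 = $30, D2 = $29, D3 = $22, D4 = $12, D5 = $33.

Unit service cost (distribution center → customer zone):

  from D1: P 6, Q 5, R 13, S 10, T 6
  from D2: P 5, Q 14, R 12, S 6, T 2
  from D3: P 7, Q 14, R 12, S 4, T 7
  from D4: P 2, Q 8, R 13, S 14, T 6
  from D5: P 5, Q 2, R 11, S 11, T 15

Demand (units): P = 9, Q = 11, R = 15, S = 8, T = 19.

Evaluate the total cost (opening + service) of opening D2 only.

Total cost: 494

Each customer zone is assigned to its cheapest site among the open ones.
{D2}: P→D2 5·9=45, Q→D2 14·11=154, R→D2 12·15=180, S→D2 6·8=48, T→D2 2·19=38. Service 465; fixed 29; total 494.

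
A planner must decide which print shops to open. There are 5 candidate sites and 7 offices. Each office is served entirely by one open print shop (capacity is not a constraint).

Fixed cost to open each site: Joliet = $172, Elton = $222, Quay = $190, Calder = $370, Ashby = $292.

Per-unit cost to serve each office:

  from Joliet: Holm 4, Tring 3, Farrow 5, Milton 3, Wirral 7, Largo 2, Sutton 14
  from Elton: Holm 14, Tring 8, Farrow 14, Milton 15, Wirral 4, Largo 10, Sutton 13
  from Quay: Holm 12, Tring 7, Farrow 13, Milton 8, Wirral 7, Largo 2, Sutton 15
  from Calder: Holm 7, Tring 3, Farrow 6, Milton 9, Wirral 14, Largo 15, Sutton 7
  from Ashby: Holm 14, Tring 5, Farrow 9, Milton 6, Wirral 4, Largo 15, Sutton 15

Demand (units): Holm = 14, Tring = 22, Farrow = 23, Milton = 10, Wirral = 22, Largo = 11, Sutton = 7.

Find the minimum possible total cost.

Minimum total cost: 713

For any fixed open set, each office goes to its cheapest open site; total = fixed + service.
{Joliet}: Holm→Joliet 4·14=56, Tring→Joliet 3·22=66, Farrow→Joliet 5·23=115, Milton→Joliet 3·10=30, Wirral→Joliet 7·22=154, Largo→Joliet 2·11=22, Sutton→Joliet 14·7=98. Service 541; fixed 172; total 713.
{Joliet, Elton}: Holm→Joliet 4·14=56, Tring→Joliet 3·22=66, Farrow→Joliet 5·23=115, Milton→Joliet 3·10=30, Wirral→Elton 4·22=88, Largo→Joliet 2·11=22, Sutton→Elton 13·7=91. Service 468; fixed 394; total 862.
{Joliet, Quay}: Holm→Joliet 4·14=56, Tring→Joliet 3·22=66, Farrow→Joliet 5·23=115, Milton→Joliet 3·10=30, Wirral→Joliet 7·22=154, Largo→Joliet 2·11=22, Sutton→Joliet 14·7=98. Service 541; fixed 362; total 903.
{Joliet, Elton, Quay, Calder, Ashby}: service 426 + fixed 1246 = 1672
No other subset beats 713.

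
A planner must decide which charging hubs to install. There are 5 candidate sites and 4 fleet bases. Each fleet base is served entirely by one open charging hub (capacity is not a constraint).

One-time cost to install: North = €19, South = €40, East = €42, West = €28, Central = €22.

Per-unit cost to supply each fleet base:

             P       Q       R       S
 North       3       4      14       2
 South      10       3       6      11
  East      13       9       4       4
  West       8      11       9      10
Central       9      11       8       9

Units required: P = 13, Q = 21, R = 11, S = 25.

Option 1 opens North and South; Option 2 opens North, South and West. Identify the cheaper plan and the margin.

Option 1 is cheaper by 28.

Option 1: {North, South}: P→North 3·13=39, Q→South 3·21=63, R→South 6·11=66, S→North 2·25=50. Service 218; fixed 59; total 277.
Option 2: {North, South, West}: P→North 3·13=39, Q→South 3·21=63, R→South 6·11=66, S→North 2·25=50. Service 218; fixed 87; total 305.
Difference: |277 − 305| = 28.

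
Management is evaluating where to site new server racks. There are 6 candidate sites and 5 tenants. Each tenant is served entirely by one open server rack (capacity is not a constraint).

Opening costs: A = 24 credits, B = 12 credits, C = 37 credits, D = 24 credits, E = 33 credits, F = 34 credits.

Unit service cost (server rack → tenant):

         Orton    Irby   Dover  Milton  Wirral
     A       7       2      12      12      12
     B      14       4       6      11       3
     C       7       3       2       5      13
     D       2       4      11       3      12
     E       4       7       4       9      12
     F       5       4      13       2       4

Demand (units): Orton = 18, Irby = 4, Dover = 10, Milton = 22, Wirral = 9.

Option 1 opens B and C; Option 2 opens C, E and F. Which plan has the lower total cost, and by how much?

Option 1: {B, C}: Orton→C 7·18=126, Irby→C 3·4=12, Dover→C 2·10=20, Milton→C 5·22=110, Wirral→B 3·9=27. Service 295; fixed 49; total 344.
Option 2: {C, E, F}: Orton→E 4·18=72, Irby→C 3·4=12, Dover→C 2·10=20, Milton→F 2·22=44, Wirral→F 4·9=36. Service 184; fixed 104; total 288.
Difference: |344 − 288| = 56.

Option 2 is cheaper by 56.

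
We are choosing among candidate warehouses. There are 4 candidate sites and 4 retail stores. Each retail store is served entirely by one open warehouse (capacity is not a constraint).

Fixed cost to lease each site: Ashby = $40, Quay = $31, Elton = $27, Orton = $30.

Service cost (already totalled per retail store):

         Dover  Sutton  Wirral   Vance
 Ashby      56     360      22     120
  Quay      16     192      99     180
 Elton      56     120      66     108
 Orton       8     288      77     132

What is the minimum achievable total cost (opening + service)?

Minimum total cost: 355

For any fixed open set, each retail store goes to its cheapest open site; total = fixed + service.
{Ashby, Elton, Orton}: Dover→Orton 8, Sutton→Elton 120, Wirral→Ashby 22, Vance→Elton 108. Service 258; fixed 97; total 355.
{Elton, Orton}: service 302 + fixed 57 = 359
{Ashby, Quay, Elton}: Dover→Quay 16, Sutton→Elton 120, Wirral→Ashby 22, Vance→Elton 108. Service 266; fixed 98; total 364.
{Ashby, Quay, Elton, Orton}: service 258 + fixed 128 = 386
No other subset beats 355.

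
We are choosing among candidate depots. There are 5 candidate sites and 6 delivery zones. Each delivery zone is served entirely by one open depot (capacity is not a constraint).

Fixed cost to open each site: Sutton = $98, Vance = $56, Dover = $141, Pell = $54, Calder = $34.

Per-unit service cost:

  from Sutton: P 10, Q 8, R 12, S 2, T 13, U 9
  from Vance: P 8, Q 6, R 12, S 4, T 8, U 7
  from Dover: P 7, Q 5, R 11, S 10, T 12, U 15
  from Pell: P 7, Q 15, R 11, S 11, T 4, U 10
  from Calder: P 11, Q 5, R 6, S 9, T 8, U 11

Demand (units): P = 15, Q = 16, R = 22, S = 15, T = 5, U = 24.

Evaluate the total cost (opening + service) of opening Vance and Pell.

Each delivery zone is assigned to its cheapest site among the open ones.
{Vance, Pell}: P→Pell 7·15=105, Q→Vance 6·16=96, R→Pell 11·22=242, S→Vance 4·15=60, T→Pell 4·5=20, U→Vance 7·24=168. Service 691; fixed 110; total 801.

Total cost: 801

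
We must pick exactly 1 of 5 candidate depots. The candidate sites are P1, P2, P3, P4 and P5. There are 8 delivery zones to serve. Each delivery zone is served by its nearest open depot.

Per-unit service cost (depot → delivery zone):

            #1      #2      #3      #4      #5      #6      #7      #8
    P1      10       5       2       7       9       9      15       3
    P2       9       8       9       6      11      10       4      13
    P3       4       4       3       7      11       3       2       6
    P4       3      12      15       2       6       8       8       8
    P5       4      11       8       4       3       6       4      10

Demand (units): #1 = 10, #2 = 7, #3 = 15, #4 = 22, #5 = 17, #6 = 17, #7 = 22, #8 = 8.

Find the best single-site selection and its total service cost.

With exactly 1 open, each delivery zone uses its cheapest among the chosen.
{P3}: #1→P3 4·10=40, #2→P3 4·7=28, #3→P3 3·15=45, #4→P3 7·22=154, #5→P3 11·17=187, #6→P3 3·17=51, #7→P3 2·22=44, #8→P3 6·8=48. Service cost 597.
{P5}: service cost 646
{P4}: service cost 861
Among all 5 size-1 choices, {P3} is lowest.

Choose P3 only; total service cost 597.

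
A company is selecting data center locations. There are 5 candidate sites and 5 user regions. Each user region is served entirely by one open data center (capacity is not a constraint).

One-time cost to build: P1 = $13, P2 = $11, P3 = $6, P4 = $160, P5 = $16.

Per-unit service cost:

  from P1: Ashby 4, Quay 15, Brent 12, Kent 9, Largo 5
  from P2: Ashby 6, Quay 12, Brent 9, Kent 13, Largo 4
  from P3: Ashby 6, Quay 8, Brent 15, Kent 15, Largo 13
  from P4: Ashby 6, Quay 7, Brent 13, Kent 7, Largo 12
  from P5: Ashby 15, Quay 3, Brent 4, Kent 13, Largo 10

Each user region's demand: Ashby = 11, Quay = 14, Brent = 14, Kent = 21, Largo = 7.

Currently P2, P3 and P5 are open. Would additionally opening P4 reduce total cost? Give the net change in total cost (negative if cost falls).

Current service cost with {P2, P3, P5}: 465.
Adding P4: each user region re-picks its cheapest; new service cost 339, saving 126.
Extra fixed cost: 160. Net change = 160 − 126 = 34.
(Totals: 498 → 532.)

No — net change +34 (cost rises by 34).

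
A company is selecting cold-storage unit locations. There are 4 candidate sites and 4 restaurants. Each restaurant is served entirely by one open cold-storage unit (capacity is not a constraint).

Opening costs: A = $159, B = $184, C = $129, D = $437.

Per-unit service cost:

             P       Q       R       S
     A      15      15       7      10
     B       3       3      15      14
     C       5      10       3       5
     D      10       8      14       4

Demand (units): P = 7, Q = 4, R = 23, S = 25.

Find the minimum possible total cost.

Minimum total cost: 398

For any fixed open set, each restaurant goes to its cheapest open site; total = fixed + service.
{C}: P→C 5·7=35, Q→C 10·4=40, R→C 3·23=69, S→C 5·25=125. Service 269; fixed 129; total 398.
{B, C}: service 227 + fixed 313 = 540
{A, C}: service 269 + fixed 288 = 557
{A, B, C, D}: service 202 + fixed 909 = 1111
No other subset beats 398.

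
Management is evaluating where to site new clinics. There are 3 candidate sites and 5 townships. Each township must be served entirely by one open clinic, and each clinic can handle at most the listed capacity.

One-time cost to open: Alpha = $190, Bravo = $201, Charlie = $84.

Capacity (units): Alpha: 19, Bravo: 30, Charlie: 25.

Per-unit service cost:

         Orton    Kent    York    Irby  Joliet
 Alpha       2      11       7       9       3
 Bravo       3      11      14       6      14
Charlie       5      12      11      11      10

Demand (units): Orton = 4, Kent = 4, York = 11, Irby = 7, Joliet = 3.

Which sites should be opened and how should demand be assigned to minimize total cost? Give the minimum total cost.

Minimum total cost: 493

Open {Alpha, Charlie}: Orton→Alpha 2·4=8, Kent→Charlie 12·4=48, York→Alpha 7·11=77, Irby→Charlie 11·7=77, Joliet→Alpha 3·3=9.
Loads: Alpha carries 18/19, Charlie carries 11/25. Service 219; fixed 274; total 493.
Next best feasible plan costs 495.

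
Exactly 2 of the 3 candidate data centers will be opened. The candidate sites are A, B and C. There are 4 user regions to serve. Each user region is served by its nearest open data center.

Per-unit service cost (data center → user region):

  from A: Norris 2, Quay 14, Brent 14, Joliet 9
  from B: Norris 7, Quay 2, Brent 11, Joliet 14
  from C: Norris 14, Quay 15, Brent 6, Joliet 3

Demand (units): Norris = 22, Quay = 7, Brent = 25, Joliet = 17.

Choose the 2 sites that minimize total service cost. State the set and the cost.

Choose A and C; total service cost 343.

With exactly 2 open, each user region uses its cheapest among the chosen.
{A, C}: Norris→A 2·22=44, Quay→A 14·7=98, Brent→C 6·25=150, Joliet→C 3·17=51. Service cost 343.
{B, C}: service cost 369
{A, B}: service cost 486
Among all 3 size-2 choices, {A, C} is lowest.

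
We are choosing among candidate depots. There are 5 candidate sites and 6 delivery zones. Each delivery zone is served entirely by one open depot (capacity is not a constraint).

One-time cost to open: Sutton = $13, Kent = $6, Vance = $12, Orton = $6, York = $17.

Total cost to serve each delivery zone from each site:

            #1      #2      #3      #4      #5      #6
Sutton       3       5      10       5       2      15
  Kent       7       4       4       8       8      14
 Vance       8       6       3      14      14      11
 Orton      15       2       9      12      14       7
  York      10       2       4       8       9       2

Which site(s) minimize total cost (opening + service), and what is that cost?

For any fixed open set, each delivery zone goes to its cheapest open site; total = fixed + service.
{Sutton, Orton}: #1→Sutton 3, #2→Orton 2, #3→Orton 9, #4→Sutton 5, #5→Sutton 2, #6→Orton 7. Service 28; fixed 19; total 47.
{Sutton, Kent, Orton}: #1→Sutton 3, #2→Orton 2, #3→Kent 4, #4→Sutton 5, #5→Sutton 2, #6→Orton 7. Service 23; fixed 25; total 48.
{Sutton, York}: service 18 + fixed 30 = 48
{Sutton, Kent, Vance, Orton, York}: #1→Sutton 3, #2→Orton 2, #3→Vance 3, #4→Sutton 5, #5→Sutton 2, #6→York 2. Service 17; fixed 54; total 71.
No other subset beats 47.

Open Sutton and Orton; minimum total cost 47.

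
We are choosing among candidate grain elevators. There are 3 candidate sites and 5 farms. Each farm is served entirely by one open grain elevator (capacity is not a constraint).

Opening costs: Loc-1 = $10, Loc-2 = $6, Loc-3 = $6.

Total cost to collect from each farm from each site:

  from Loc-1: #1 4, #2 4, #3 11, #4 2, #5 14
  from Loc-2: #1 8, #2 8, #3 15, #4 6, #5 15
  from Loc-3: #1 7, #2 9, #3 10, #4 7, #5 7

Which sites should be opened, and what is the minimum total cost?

For any fixed open set, each farm goes to its cheapest open site; total = fixed + service.
{Loc-1, Loc-3}: #1→Loc-1 4, #2→Loc-1 4, #3→Loc-3 10, #4→Loc-1 2, #5→Loc-3 7. Service 27; fixed 16; total 43.
{Loc-1}: service 35 + fixed 10 = 45
{Loc-3}: service 40 + fixed 6 = 46
{Loc-1, Loc-2, Loc-3}: service 27 + fixed 22 = 49
No other subset beats 43.

Open Loc-1 and Loc-3; minimum total cost 43.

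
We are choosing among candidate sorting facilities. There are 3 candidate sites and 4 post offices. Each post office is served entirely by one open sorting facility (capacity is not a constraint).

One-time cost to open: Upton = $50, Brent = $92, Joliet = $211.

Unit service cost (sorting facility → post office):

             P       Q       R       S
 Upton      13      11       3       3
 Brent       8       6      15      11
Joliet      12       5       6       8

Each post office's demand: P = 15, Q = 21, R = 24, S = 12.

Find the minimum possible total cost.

For any fixed open set, each post office goes to its cheapest open site; total = fixed + service.
{Upton, Brent}: P→Brent 8·15=120, Q→Brent 6·21=126, R→Upton 3·24=72, S→Upton 3·12=36. Service 354; fixed 142; total 496.
{Upton}: P→Upton 13·15=195, Q→Upton 11·21=231, R→Upton 3·24=72, S→Upton 3·12=36. Service 534; fixed 50; total 584.
{Upton, Joliet}: service 393 + fixed 261 = 654
{Upton, Brent, Joliet}: P→Brent 8·15=120, Q→Joliet 5·21=105, R→Upton 3·24=72, S→Upton 3·12=36. Service 333; fixed 353; total 686.
No other subset beats 496.

Minimum total cost: 496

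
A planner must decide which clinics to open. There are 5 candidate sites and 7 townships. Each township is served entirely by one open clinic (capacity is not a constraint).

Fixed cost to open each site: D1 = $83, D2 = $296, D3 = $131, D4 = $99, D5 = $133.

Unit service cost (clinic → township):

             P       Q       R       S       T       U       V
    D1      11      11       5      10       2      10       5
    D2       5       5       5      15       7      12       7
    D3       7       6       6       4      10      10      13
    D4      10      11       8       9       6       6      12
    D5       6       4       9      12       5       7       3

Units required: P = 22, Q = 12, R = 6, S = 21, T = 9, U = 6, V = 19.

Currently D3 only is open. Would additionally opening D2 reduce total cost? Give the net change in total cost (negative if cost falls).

Current service cost with {D3}: 743.
Adding D2: each township re-picks its cheapest; new service cost 540, saving 203.
Extra fixed cost: 296. Net change = 296 − 203 = 93.
(Totals: 874 → 967.)

No — net change +93 (cost rises by 93).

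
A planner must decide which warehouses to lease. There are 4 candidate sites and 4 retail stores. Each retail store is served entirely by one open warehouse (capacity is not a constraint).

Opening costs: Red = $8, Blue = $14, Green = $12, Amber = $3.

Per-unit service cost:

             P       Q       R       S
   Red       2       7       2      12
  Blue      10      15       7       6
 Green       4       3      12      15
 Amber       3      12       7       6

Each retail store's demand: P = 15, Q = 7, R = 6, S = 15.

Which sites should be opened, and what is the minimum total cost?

For any fixed open set, each retail store goes to its cheapest open site; total = fixed + service.
{Red, Green, Amber}: P→Red 2·15=30, Q→Green 3·7=21, R→Red 2·6=12, S→Amber 6·15=90. Service 153; fixed 23; total 176.
{Red, Blue, Green}: service 153 + fixed 34 = 187
{Red, Blue, Green, Amber}: service 153 + fixed 37 = 190
{Amber}: P→Amber 3·15=45, Q→Amber 12·7=84, R→Amber 7·6=42, S→Amber 6·15=90. Service 261; fixed 3; total 264.
No other subset beats 176.

Open Red, Green and Amber; minimum total cost 176.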